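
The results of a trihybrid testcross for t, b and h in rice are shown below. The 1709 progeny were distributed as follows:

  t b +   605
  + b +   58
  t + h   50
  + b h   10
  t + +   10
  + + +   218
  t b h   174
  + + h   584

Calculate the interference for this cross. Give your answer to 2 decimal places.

0.35

The two most frequent reciprocal classes, + + h and t b +, are the parental types, so the F1 was + + h / t b +.
The two rarest classes, + b h and t + +, are the double crossovers. Comparing them with the parentals, only the b allele has switched, so b is the middle locus and the order is t – b – h.
t–b: (108 + 20)/1709 = 0.0749; b–h: (392 + 20)/1709 = 0.2411.
Expected DCO frequency = 0.0749 × 0.2411 ≈ 0.01806; observed = 20/1709 ≈ 0.01170.
Coefficient of coincidence = 0.01170/0.01806 ≈ 0.65; interference = 1 − 0.65 = 0.35.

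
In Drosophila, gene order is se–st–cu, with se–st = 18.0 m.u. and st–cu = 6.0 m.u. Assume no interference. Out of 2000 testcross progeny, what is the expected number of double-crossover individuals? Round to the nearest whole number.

22

Map distances give recombination frequencies of 0.180 and 0.060 for the two intervals.
With no interference, expected double-crossover frequency = 0.180 × 0.060 = 0.01080.
Expected number = 0.01080 × 2000 = 21.60 ≈ 22.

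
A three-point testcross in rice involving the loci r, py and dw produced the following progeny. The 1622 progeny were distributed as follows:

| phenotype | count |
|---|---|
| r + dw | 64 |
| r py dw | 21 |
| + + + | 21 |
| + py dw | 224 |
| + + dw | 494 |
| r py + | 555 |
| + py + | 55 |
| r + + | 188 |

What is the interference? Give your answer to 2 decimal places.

0.07

The two most frequent reciprocal classes, r py + and + + dw, are the parental types, so the F1 was r py + / + + dw.
The two rarest classes, r py dw and + + +, are the double crossovers. Comparing them with the parentals, only the dw allele has switched, so dw is the middle locus and the order is py – dw – r.
py–dw: (412 + 42)/1622 = 0.2799; dw–r: (119 + 42)/1622 = 0.0993.
Expected DCO frequency = 0.2799 × 0.0993 ≈ 0.02779; observed = 42/1622 ≈ 0.02589.
Coefficient of coincidence = 0.02589/0.02779 ≈ 0.93; interference = 1 − 0.93 = 0.07.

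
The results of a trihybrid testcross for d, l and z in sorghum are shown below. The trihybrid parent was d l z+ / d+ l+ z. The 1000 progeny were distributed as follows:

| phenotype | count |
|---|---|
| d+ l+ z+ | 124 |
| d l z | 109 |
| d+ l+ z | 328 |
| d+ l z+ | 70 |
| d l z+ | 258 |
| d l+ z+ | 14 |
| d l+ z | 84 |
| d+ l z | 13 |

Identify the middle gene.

l

The two rarest classes, d l+ z+ and d+ l z, are the double crossovers. Comparing them with the parentals, only the l allele has switched, so l is the middle locus and the order is z – l – d.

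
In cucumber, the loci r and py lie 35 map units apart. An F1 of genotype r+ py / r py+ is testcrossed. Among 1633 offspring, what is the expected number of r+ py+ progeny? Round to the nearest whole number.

A map distance of 35 map units corresponds to a recombination frequency of 0.350.
The F1 is r+ py / r py+, so r+ py+ is a recombinant gamete class with expected frequency r/2 = 0.350/2 = 0.1750.
Expected number = 0.1750 × 1633 = 285.77 ≈ 286.

286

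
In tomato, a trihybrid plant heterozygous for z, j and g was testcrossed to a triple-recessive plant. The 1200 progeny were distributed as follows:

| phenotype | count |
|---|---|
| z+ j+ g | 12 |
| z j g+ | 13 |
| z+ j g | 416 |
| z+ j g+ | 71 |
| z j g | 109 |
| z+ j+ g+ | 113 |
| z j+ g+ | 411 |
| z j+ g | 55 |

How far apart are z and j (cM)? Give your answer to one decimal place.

20.6 cM

The two most frequent reciprocal classes, z j+ g+ and z+ j g, are the parental types, so the F1 was z j+ g+ / z+ j g.
The two rarest classes, z j g+ and z+ j+ g, are the double crossovers. Comparing them with the parentals, only the j allele has switched, so j is the middle locus and the order is z – j – g.
Crossovers in the z–j interval produce the single-crossover classes z+ j+ g+ and z j g (113 + 109 = 222) plus the double crossovers (25).
RF(z–j) = (222 + 25) / 1200 = 247/1200 = 0.2058 → 20.6 cM.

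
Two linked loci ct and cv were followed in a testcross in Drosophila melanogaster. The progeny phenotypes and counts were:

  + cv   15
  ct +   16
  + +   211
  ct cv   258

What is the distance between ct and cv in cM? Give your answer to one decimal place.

6.2 cM

The two most frequent classes, + + (211) and ct cv (258), are the parental types, so the F1 was + + / ct cv.
The recombinant classes are + cv and ct +: 15 + 16 = 31.
Recombination frequency = 31/500 = 0.0620 ≈ 6.2%, i.e. 6.2 cM.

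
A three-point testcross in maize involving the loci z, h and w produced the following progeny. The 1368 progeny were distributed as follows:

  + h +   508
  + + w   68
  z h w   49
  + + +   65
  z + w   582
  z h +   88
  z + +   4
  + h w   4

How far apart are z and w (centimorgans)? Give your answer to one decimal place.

The two most frequent reciprocal classes, + h + and z + w, are the parental types, so the F1 was + h + / z + w.
The two rarest classes, + h w and z + +, are the double crossovers. Comparing them with the parentals, only the w allele has switched, so w is the middle locus and the order is z – w – h.
Crossovers in the z–w interval produce the single-crossover classes z h + and + + w (88 + 68 = 156) plus the double crossovers (8).
RF(z–w) = (156 + 8) / 1368 = 164/1368 = 0.1199 → 12.0 centimorgans.

12.0 centimorgans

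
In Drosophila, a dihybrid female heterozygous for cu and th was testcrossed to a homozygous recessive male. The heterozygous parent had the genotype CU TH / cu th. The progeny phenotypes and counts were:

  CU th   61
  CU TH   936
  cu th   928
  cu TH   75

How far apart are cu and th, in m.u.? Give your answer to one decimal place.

The recombinant classes are CU th and cu TH: 61 + 75 = 136.
Recombination frequency = 136/2000 = 0.0680 ≈ 6.8%, i.e. 6.8 m.u.

6.8 m.u.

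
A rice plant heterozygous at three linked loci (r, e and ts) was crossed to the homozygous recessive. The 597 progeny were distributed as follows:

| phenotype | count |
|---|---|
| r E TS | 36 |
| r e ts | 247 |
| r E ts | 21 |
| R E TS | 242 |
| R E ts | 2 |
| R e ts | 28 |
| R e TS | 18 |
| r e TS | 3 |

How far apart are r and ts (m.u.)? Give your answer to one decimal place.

The two most frequent reciprocal classes, R E TS and r e ts, are the parental types, so the F1 was R E TS / r e ts.
The two rarest classes, R E ts and r e TS, are the double crossovers. Comparing them with the parentals, only the ts allele has switched, so ts is the middle locus and the order is e – ts – r.
Crossovers in the ts–r interval produce the single-crossover classes r E TS and R e ts (36 + 28 = 64) plus the double crossovers (5).
RF(ts–r) = (64 + 5) / 597 = 69/597 = 0.1156 → 11.6 m.u.

11.6 m.u.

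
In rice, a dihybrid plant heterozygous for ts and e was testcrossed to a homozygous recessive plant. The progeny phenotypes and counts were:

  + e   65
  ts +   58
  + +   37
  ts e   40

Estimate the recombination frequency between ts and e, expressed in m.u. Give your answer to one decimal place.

38.5 m.u.

The two most frequent classes, + e (65) and ts + (58), are the parental types, so the F1 was + e / ts +.
The recombinant classes are + + and ts e: 37 + 40 = 77.
Recombination frequency = 77/200 = 0.3850 ≈ 38.5%, i.e. 38.5 m.u.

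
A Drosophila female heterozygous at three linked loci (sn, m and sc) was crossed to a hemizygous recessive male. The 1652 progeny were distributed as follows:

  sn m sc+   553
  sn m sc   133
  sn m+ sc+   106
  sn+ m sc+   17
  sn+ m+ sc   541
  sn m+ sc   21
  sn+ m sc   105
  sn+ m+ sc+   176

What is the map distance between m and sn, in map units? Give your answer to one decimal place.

15.1 map units

The two most frequent reciprocal classes, sn+ m+ sc and sn m sc+, are the parental types, so the F1 was sn+ m+ sc / sn m sc+.
The two rarest classes, sn m+ sc and sn+ m sc+, are the double crossovers. Comparing them with the parentals, only the sn allele has switched, so sn is the middle locus and the order is m – sn – sc.
Crossovers in the m–sn interval produce the single-crossover classes sn+ m sc and sn m+ sc+ (105 + 106 = 211) plus the double crossovers (38).
RF(m–sn) = (211 + 38) / 1652 = 249/1652 = 0.1507 → 15.1 map units.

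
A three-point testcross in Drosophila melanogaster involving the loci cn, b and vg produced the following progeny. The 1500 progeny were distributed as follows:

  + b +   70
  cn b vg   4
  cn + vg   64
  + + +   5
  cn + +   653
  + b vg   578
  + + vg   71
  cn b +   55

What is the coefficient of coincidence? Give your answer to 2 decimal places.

The two most frequent reciprocal classes, cn + + and + b vg, are the parental types, so the F1 was cn + + / + b vg.
The two rarest classes, + + + and cn b vg, are the double crossovers. Comparing them with the parentals, only the cn allele has switched, so cn is the middle locus and the order is b – cn – vg.
b–cn: (126 + 9)/1500 = 0.0900; cn–vg: (134 + 9)/1500 = 0.0953.
Expected DCO frequency = 0.0900 × 0.0953 ≈ 0.00858; observed = 9/1500 ≈ 0.00600.
Coefficient of coincidence = 0.00600/0.00858 ≈ 0.70.

0.70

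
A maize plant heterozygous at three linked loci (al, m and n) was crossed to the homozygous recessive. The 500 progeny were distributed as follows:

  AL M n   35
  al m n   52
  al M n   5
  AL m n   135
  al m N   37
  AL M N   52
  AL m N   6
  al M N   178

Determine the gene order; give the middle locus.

n

The two most frequent reciprocal classes, AL m n and al M N, are the parental types, so the F1 was AL m n / al M N.
The two rarest classes, AL m N and al M n, are the double crossovers. Comparing them with the parentals, only the n allele has switched, so n is the middle locus and the order is m – n – al.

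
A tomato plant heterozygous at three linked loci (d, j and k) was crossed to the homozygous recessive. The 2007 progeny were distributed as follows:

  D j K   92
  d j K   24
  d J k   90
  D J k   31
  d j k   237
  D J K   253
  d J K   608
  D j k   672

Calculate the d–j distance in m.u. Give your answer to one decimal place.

The two most frequent reciprocal classes, D j k and d J K, are the parental types, so the F1 was D j k / d J K.
The two rarest classes, D J k and d j K, are the double crossovers. Comparing them with the parentals, only the j allele has switched, so j is the middle locus and the order is k – j – d.
Crossovers in the j–d interval produce the single-crossover classes d j k and D J K (237 + 253 = 490) plus the double crossovers (55).
RF(j–d) = (490 + 55) / 2007 = 545/2007 = 0.2715 → 27.2 m.u.

27.2 m.u.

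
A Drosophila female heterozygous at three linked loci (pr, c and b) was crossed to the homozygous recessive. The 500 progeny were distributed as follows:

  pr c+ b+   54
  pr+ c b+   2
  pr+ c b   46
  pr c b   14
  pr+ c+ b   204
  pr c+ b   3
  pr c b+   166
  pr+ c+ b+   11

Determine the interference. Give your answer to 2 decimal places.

The two most frequent reciprocal classes, pr c b+ and pr+ c+ b, are the parental types, so the F1 was pr c b+ / pr+ c+ b.
The two rarest classes, pr+ c b+ and pr c+ b, are the double crossovers. Comparing them with the parentals, only the pr allele has switched, so pr is the middle locus and the order is c – pr – b.
c–pr: (100 + 5)/500 = 0.2100; pr–b: (25 + 5)/500 = 0.0600.
Expected DCO frequency = 0.2100 × 0.0600 ≈ 0.01260; observed = 5/500 ≈ 0.01000.
Coefficient of coincidence = 0.01000/0.01260 ≈ 0.79; interference = 1 − 0.79 = 0.21.

0.21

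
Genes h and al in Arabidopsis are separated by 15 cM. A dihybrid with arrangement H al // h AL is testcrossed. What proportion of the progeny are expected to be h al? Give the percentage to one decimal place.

A map distance of 15 cM corresponds to a recombination frequency of 0.150.
The F1 is H al / h AL, so h al is a recombinant gamete class with expected frequency r/2 = 0.150/2 = 0.0750.
That is 0.0750 = 7.5% of the progeny.

7.5%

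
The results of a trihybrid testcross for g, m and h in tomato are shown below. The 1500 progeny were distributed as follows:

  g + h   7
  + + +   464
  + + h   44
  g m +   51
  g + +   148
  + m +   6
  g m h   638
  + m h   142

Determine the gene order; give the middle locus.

m

The two most frequent reciprocal classes, g m h and + + +, are the parental types, so the F1 was g m h / + + +.
The two rarest classes, g + h and + m +, are the double crossovers. Comparing them with the parentals, only the m allele has switched, so m is the middle locus and the order is g – m – h.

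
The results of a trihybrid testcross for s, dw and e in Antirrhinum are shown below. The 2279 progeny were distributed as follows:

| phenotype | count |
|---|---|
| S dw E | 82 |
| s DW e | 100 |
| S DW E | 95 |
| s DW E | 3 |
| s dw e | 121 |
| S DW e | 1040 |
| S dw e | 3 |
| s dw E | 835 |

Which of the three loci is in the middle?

dw

The two most frequent reciprocal classes, S DW e and s dw E, are the parental types, so the F1 was S DW e / s dw E.
The two rarest classes, S dw e and s DW E, are the double crossovers. Comparing them with the parentals, only the dw allele has switched, so dw is the middle locus and the order is s – dw – e.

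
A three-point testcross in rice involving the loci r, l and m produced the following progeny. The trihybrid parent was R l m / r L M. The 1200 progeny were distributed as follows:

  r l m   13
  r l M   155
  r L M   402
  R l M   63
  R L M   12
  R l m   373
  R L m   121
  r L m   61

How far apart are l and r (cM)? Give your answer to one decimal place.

25.1 cM

The two rarest classes, r l m and R L M, are the double crossovers. Comparing them with the parentals, only the r allele has switched, so r is the middle locus and the order is l – r – m.
Crossovers in the l–r interval produce the single-crossover classes R L m and r l M (121 + 155 = 276) plus the double crossovers (25).
RF(l–r) = (276 + 25) / 1200 = 301/1200 = 0.2508 → 25.1 cM.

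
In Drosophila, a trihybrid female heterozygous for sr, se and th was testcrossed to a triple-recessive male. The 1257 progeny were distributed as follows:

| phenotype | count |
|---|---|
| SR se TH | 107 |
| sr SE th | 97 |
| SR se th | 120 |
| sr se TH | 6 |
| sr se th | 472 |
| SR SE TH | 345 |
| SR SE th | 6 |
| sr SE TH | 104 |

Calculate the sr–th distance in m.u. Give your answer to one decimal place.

The two most frequent reciprocal classes, SR SE TH and sr se th, are the parental types, so the F1 was SR SE TH / sr se th.
The two rarest classes, SR SE th and sr se TH, are the double crossovers. Comparing them with the parentals, only the th allele has switched, so th is the middle locus and the order is se – th – sr.
Crossovers in the th–sr interval produce the single-crossover classes sr SE TH and SR se th (104 + 120 = 224) plus the double crossovers (12).
RF(th–sr) = (224 + 12) / 1257 = 236/1257 = 0.1877 → 18.8 m.u.

18.8 m.u.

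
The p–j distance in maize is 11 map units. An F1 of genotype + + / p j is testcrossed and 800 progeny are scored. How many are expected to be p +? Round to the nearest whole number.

A map distance of 11 map units corresponds to a recombination frequency of 0.110.
The F1 is + + / p j, so p + is a recombinant gamete class with expected frequency r/2 = 0.110/2 = 0.0550.
Expected number = 0.0550 × 800 = 44.00 ≈ 44.

44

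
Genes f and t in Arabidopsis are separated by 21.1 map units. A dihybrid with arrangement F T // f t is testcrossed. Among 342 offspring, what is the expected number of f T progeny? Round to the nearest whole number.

A map distance of 21.1 map units corresponds to a recombination frequency of 0.211.
The F1 is F T / f t, so f T is a recombinant gamete class with expected frequency r/2 = 0.211/2 = 0.1055.
Expected number = 0.1055 × 342 = 36.08 ≈ 36.

36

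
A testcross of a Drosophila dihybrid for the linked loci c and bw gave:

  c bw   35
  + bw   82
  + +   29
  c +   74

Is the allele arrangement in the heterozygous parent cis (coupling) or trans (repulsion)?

The two most frequent classes are + bw (82) and c + (74); these are the parental (non-recombinant) types.
So the F1 carried + bw on one chromosome and c + on the other — the recessive alleles are on opposite chromosomes (trans / repulsion).

trans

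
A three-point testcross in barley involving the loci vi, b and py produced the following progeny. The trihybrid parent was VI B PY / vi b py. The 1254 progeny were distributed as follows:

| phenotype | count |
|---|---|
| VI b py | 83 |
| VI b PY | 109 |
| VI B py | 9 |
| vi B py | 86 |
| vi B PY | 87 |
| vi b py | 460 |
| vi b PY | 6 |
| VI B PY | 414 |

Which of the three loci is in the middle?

py

The two rarest classes, VI B py and vi b PY, are the double crossovers. Comparing them with the parentals, only the py allele has switched, so py is the middle locus and the order is b – py – vi.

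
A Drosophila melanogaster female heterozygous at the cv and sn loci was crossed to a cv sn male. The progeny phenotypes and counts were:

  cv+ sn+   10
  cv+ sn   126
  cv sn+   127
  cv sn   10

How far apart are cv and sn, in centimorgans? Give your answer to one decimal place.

The two most frequent classes, cv+ sn (126) and cv sn+ (127), are the parental types, so the F1 was cv+ sn / cv sn+.
The recombinant classes are cv+ sn+ and cv sn: 10 + 10 = 20.
Recombination frequency = 20/273 = 0.0733 ≈ 7.3%, i.e. 7.3 centimorgans.

7.3 centimorgans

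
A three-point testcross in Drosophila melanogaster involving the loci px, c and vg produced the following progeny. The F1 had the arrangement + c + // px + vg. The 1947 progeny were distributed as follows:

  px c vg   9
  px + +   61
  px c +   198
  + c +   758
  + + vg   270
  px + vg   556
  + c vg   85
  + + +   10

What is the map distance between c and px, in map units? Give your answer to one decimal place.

The two rarest classes, + + + and px c vg, are the double crossovers. Comparing them with the parentals, only the c allele has switched, so c is the middle locus and the order is vg – c – px.
Crossovers in the c–px interval produce the single-crossover classes px c + and + + vg (198 + 270 = 468) plus the double crossovers (19).
RF(c–px) = (468 + 19) / 1947 = 487/1947 = 0.2501 → 25.0 map units.

25.0 map units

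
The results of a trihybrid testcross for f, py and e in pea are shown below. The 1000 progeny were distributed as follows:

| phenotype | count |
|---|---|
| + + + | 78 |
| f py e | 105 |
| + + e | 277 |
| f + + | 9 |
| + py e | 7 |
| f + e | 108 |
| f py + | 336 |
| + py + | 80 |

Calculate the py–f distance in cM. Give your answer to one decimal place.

20.4 cM

The two most frequent reciprocal classes, f py + and + + e, are the parental types, so the F1 was f py + / + + e.
The two rarest classes, f + + and + py e, are the double crossovers. Comparing them with the parentals, only the py allele has switched, so py is the middle locus and the order is f – py – e.
Crossovers in the f–py interval produce the single-crossover classes + py + and f + e (80 + 108 = 188) plus the double crossovers (16).
RF(f–py) = (188 + 16) / 1000 = 204/1000 = 0.2040 → 20.4 cM.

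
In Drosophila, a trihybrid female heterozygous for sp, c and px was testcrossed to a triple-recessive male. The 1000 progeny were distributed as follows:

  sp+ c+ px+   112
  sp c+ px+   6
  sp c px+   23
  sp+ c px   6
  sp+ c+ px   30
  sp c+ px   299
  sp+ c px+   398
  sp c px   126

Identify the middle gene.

px

The two most frequent reciprocal classes, sp c+ px and sp+ c px+, are the parental types, so the F1 was sp c+ px / sp+ c px+.
The two rarest classes, sp c+ px+ and sp+ c px, are the double crossovers. Comparing them with the parentals, only the px allele has switched, so px is the middle locus and the order is c – px – sp.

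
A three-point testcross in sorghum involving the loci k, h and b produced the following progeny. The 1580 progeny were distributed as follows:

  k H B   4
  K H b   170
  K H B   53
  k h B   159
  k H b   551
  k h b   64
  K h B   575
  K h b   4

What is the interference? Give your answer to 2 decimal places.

0.70

The two most frequent reciprocal classes, K h B and k H b, are the parental types, so the F1 was K h B / k H b.
The two rarest classes, K h b and k H B, are the double crossovers. Comparing them with the parentals, only the b allele has switched, so b is the middle locus and the order is h – b – k.
h–b: (117 + 8)/1580 = 0.0791; b–k: (329 + 8)/1580 = 0.2133.
Expected DCO frequency = 0.0791 × 0.2133 ≈ 0.01687; observed = 8/1580 ≈ 0.00506.
Coefficient of coincidence = 0.00506/0.01687 ≈ 0.30; interference = 1 − 0.30 = 0.70.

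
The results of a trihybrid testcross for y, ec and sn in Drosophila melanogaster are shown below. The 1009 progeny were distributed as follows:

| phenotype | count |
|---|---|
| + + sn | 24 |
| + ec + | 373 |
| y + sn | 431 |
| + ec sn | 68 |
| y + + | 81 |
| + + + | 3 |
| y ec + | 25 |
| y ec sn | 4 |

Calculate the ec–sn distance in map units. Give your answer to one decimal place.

15.5 map units

The two most frequent reciprocal classes, y + sn and + ec +, are the parental types, so the F1 was y + sn / + ec +.
The two rarest classes, y ec sn and + + +, are the double crossovers. Comparing them with the parentals, only the ec allele has switched, so ec is the middle locus and the order is y – ec – sn.
Crossovers in the ec–sn interval produce the single-crossover classes y + + and + ec sn (81 + 68 = 149) plus the double crossovers (7).
RF(ec–sn) = (149 + 7) / 1009 = 156/1009 = 0.1546 → 15.5 map units.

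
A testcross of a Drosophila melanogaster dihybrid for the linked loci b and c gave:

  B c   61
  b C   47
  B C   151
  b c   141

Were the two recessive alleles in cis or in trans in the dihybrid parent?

The two most frequent classes are B C (151) and b c (141); these are the parental (non-recombinant) types.
So the F1 carried B C on one chromosome and b c on the other — the recessive alleles are on the same chromosome (cis / coupling).

cis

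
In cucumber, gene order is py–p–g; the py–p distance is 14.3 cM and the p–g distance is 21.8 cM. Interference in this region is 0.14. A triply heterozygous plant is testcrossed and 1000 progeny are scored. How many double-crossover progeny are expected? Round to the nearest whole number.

Map distances give recombination frequencies of 0.143 and 0.218 for the two intervals.
With interference 0.14 (so coincidence = 0.86), expected double-crossover frequency = 0.143 × 0.218 × 0.86 = 0.02681.
Expected number = 0.02681 × 1000 = 26.81 ≈ 27.

27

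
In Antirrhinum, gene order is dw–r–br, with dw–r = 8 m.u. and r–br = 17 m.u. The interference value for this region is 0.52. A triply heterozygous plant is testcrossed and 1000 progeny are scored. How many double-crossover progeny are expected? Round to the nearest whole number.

7

Map distances give recombination frequencies of 0.080 and 0.170 for the two intervals.
With interference 0.52 (so coincidence = 0.48), expected double-crossover frequency = 0.080 × 0.170 × 0.48 = 0.00653.
Expected number = 0.00653 × 1000 = 6.53 ≈ 7.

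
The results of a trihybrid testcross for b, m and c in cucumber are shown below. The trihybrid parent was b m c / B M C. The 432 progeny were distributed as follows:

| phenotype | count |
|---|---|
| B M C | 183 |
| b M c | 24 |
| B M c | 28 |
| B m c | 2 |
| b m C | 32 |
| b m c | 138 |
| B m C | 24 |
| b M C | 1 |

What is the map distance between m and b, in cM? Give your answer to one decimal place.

11.8 cM

The two rarest classes, B m c and b M C, are the double crossovers. Comparing them with the parentals, only the b allele has switched, so b is the middle locus and the order is m – b – c.
Crossovers in the m–b interval produce the single-crossover classes b M c and B m C (24 + 24 = 48) plus the double crossovers (3).
RF(m–b) = (48 + 3) / 432 = 51/432 = 0.1181 → 11.8 cM.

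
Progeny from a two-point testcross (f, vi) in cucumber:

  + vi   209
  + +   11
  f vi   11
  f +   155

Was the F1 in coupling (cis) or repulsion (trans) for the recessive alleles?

The two most frequent classes are + vi (209) and f + (155); these are the parental (non-recombinant) types.
So the F1 carried + vi on one chromosome and f + on the other — the recessive alleles are on opposite chromosomes (trans / repulsion).

trans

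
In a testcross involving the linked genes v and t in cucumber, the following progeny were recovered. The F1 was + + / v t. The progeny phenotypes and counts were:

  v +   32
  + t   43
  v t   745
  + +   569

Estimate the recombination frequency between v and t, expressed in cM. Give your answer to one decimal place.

The recombinant classes are + t and v +: 43 + 32 = 75.
Recombination frequency = 75/1389 = 0.0540 ≈ 5.4%, i.e. 5.4 cM.

5.4 cM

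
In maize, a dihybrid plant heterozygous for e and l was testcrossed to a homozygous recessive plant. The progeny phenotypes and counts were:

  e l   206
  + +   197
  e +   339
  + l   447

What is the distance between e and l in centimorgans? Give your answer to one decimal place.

33.9 centimorgans

The two most frequent classes, + l (447) and e + (339), are the parental types, so the F1 was + l / e +.
The recombinant classes are + + and e l: 197 + 206 = 403.
Recombination frequency = 403/1189 = 0.3389 ≈ 33.9%, i.e. 33.9 centimorgans.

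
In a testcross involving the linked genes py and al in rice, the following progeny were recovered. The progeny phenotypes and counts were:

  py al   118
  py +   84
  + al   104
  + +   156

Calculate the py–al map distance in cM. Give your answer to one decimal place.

40.7 cM

The two most frequent classes, + + (156) and py al (118), are the parental types, so the F1 was + + / py al.
The recombinant classes are + al and py +: 104 + 84 = 188.
Recombination frequency = 188/462 = 0.4069 ≈ 40.7%, i.e. 40.7 cM.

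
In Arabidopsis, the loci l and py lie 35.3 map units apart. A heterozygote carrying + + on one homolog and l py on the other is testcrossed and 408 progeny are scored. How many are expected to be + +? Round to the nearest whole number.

132

A map distance of 35.3 map units corresponds to a recombination frequency of 0.353.
The F1 is + + / l py, so + + is a parental gamete class with expected frequency (1 − r)/2 = 0.647/2 = 0.3235.
Expected number = 0.3235 × 408 = 131.99 ≈ 132.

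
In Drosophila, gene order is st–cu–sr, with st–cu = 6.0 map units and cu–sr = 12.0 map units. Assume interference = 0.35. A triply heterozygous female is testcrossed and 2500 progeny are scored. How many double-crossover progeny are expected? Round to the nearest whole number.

12

Map distances give recombination frequencies of 0.060 and 0.120 for the two intervals.
With interference 0.35 (so coincidence = 0.65), expected double-crossover frequency = 0.060 × 0.120 × 0.65 = 0.00468.
Expected number = 0.00468 × 2500 = 11.70 ≈ 12.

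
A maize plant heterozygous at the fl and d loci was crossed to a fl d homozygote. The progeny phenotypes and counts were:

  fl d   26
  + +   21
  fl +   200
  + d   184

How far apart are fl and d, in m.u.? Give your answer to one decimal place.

10.9 m.u.

The two most frequent classes, + d (184) and fl + (200), are the parental types, so the F1 was + d / fl +.
The recombinant classes are + + and fl d: 21 + 26 = 47.
Recombination frequency = 47/431 = 0.1090 ≈ 10.9%, i.e. 10.9 m.u.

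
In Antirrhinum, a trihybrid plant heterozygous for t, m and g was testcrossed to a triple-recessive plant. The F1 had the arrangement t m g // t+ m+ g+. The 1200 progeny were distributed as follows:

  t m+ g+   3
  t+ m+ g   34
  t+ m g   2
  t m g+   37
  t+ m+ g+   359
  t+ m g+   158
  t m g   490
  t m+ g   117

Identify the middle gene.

t

The two rarest classes, t+ m g and t m+ g+, are the double crossovers. Comparing them with the parentals, only the t allele has switched, so t is the middle locus and the order is m – t – g.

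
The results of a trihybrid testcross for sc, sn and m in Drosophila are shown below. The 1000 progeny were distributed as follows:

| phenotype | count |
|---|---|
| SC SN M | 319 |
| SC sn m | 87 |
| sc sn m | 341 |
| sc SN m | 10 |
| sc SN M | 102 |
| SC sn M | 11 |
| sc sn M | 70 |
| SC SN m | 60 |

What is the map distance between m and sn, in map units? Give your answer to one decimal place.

The two most frequent reciprocal classes, SC SN M and sc sn m, are the parental types, so the F1 was SC SN M / sc sn m.
The two rarest classes, SC sn M and sc SN m, are the double crossovers. Comparing them with the parentals, only the sn allele has switched, so sn is the middle locus and the order is m – sn – sc.
Crossovers in the m–sn interval produce the single-crossover classes SC SN m and sc sn M (60 + 70 = 130) plus the double crossovers (21).
RF(m–sn) = (130 + 21) / 1000 = 151/1000 = 0.1510 → 15.1 map units.

15.1 map units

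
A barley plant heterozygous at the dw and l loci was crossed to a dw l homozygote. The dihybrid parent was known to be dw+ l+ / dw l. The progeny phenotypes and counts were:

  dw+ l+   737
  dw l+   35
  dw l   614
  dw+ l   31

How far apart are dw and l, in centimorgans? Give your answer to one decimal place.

4.7 centimorgans

The recombinant classes are dw+ l and dw l+: 31 + 35 = 66.
Recombination frequency = 66/1417 = 0.0466 ≈ 4.7%, i.e. 4.7 centimorgans.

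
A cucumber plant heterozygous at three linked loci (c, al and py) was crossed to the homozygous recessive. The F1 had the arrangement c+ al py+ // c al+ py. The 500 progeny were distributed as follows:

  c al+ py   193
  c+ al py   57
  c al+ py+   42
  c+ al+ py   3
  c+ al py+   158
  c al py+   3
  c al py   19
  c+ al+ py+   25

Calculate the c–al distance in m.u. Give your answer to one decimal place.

The two rarest classes, c al py+ and c+ al+ py, are the double crossovers. Comparing them with the parentals, only the c allele has switched, so c is the middle locus and the order is al – c – py.
Crossovers in the al–c interval produce the single-crossover classes c+ al+ py+ and c al py (25 + 19 = 44) plus the double crossovers (6).
RF(al–c) = (44 + 6) / 500 = 50/500 = 0.1000 → 10.0 m.u.

10.0 m.u.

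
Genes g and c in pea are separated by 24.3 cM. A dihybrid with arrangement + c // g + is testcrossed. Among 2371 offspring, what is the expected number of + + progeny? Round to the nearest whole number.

A map distance of 24.3 cM corresponds to a recombination frequency of 0.243.
The F1 is + c / g +, so + + is a recombinant gamete class with expected frequency r/2 = 0.243/2 = 0.1215.
Expected number = 0.1215 × 2371 = 288.08 ≈ 288.

288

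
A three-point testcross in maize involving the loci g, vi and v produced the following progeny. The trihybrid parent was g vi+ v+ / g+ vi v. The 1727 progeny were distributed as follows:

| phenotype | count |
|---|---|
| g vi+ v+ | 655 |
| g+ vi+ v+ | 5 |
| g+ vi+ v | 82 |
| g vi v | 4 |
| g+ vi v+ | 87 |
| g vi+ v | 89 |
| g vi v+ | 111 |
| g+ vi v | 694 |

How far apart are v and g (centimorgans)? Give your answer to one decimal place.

10.7 centimorgans

The two rarest classes, g+ vi+ v+ and g vi v, are the double crossovers. Comparing them with the parentals, only the g allele has switched, so g is the middle locus and the order is v – g – vi.
Crossovers in the v–g interval produce the single-crossover classes g vi+ v and g+ vi v+ (89 + 87 = 176) plus the double crossovers (9).
RF(v–g) = (176 + 9) / 1727 = 185/1727 = 0.1071 → 10.7 centimorgans.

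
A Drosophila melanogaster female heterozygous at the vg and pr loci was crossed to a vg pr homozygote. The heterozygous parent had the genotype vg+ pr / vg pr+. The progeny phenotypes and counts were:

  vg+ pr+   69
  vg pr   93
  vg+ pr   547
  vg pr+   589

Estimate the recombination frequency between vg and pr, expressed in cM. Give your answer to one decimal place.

The recombinant classes are vg+ pr+ and vg pr: 69 + 93 = 162.
Recombination frequency = 162/1298 = 0.1248 ≈ 12.5%, i.e. 12.5 cM.

12.5 cM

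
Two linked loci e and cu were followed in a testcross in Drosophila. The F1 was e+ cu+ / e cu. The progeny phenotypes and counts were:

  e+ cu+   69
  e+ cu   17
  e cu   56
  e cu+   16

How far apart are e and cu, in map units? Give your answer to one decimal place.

20.9 map units

The recombinant classes are e+ cu and e cu+: 17 + 16 = 33.
Recombination frequency = 33/158 = 0.2089 ≈ 20.9%, i.e. 20.9 map units.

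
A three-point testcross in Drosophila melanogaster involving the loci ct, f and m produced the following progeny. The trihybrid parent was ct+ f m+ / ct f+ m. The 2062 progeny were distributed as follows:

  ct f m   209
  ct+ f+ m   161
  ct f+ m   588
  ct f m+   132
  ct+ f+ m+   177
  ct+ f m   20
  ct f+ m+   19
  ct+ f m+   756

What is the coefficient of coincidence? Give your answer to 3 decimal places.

0.570

The two rarest classes, ct+ f m and ct f+ m+, are the double crossovers. Comparing them with the parentals, only the m allele has switched, so m is the middle locus and the order is f – m – ct.
f–m: (386 + 39)/2062 = 0.2061; m–ct: (293 + 39)/2062 = 0.1610.
Expected DCO frequency = 0.2061 × 0.1610 ≈ 0.03318; observed = 39/2062 ≈ 0.01891.
Coefficient of coincidence = 0.01891/0.03318 ≈ 0.570.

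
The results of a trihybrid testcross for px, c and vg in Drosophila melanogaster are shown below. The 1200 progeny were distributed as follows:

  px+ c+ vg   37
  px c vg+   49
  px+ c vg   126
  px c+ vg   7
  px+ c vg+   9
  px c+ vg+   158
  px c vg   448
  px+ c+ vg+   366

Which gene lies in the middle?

c

The two most frequent reciprocal classes, px c vg and px+ c+ vg+, are the parental types, so the F1 was px c vg / px+ c+ vg+.
The two rarest classes, px c+ vg and px+ c vg+, are the double crossovers. Comparing them with the parentals, only the c allele has switched, so c is the middle locus and the order is vg – c – px.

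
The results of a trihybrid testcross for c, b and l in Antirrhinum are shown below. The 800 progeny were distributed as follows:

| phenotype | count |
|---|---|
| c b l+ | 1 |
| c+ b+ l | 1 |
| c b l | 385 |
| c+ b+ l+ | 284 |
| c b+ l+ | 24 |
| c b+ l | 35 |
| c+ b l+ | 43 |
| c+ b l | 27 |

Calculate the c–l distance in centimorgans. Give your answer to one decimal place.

The two most frequent reciprocal classes, c+ b+ l+ and c b l, are the parental types, so the F1 was c+ b+ l+ / c b l.
The two rarest classes, c+ b+ l and c b l+, are the double crossovers. Comparing them with the parentals, only the l allele has switched, so l is the middle locus and the order is b – l – c.
Crossovers in the l–c interval produce the single-crossover classes c b+ l+ and c+ b l (24 + 27 = 51) plus the double crossovers (2).
RF(l–c) = (51 + 2) / 800 = 53/800 = 0.0663 → 6.6 centimorgans.

6.6 centimorgans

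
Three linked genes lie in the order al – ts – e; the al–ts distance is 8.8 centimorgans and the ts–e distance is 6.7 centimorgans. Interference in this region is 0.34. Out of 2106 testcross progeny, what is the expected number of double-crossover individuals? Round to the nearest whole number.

8

Map distances give recombination frequencies of 0.088 and 0.067 for the two intervals.
With interference 0.34 (so coincidence = 0.66), expected double-crossover frequency = 0.088 × 0.067 × 0.66 = 0.00389.
Expected number = 0.00389 × 2106 = 8.20 ≈ 8.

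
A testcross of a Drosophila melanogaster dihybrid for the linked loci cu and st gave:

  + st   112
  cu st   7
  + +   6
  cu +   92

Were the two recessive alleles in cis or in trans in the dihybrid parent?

The two most frequent classes are + st (112) and cu + (92); these are the parental (non-recombinant) types.
So the F1 carried + st on one chromosome and cu + on the other — the recessive alleles are on opposite chromosomes (trans / repulsion).

trans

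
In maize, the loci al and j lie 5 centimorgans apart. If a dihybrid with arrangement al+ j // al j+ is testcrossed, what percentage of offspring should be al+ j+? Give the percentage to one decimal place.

A map distance of 5 centimorgans corresponds to a recombination frequency of 0.050.
The F1 is al+ j / al j+, so al+ j+ is a recombinant gamete class with expected frequency r/2 = 0.050/2 = 0.0250.
That is 0.0250 = 2.5% of the progeny.

2.5%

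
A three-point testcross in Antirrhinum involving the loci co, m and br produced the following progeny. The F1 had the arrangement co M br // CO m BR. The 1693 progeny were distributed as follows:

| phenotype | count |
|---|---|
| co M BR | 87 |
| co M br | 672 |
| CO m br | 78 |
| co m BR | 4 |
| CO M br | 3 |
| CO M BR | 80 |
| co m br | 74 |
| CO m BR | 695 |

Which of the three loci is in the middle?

co

The two rarest classes, CO M br and co m BR, are the double crossovers. Comparing them with the parentals, only the co allele has switched, so co is the middle locus and the order is br – co – m.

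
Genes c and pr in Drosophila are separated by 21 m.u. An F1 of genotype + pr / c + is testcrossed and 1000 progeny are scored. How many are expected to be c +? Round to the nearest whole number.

A map distance of 21 m.u. corresponds to a recombination frequency of 0.210.
The F1 is + pr / c +, so c + is a parental gamete class with expected frequency (1 − r)/2 = 0.790/2 = 0.3950.
Expected number = 0.3950 × 1000 = 395.00 ≈ 395.

395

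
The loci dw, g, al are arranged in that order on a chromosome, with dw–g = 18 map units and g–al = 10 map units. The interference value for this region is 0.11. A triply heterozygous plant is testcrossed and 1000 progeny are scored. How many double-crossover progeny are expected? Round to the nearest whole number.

16

Map distances give recombination frequencies of 0.180 and 0.100 for the two intervals.
With interference 0.11 (so coincidence = 0.89), expected double-crossover frequency = 0.180 × 0.100 × 0.89 = 0.01602.
Expected number = 0.01602 × 1000 = 16.02 ≈ 16.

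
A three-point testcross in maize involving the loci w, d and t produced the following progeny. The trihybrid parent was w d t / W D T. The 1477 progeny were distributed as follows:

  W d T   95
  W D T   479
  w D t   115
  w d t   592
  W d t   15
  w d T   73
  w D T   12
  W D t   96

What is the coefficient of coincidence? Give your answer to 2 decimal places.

0.86

The two rarest classes, W d t and w D T, are the double crossovers. Comparing them with the parentals, only the w allele has switched, so w is the middle locus and the order is t – w – d.
t–w: (169 + 27)/1477 = 0.1327; w–d: (210 + 27)/1477 = 0.1605.
Expected DCO frequency = 0.1327 × 0.1605 ≈ 0.02130; observed = 27/1477 ≈ 0.01828.
Coefficient of coincidence = 0.01828/0.02130 ≈ 0.86.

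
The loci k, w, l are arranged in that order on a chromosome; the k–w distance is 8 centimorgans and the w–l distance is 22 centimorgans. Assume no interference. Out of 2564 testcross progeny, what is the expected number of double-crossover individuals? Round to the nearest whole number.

Map distances give recombination frequencies of 0.080 and 0.220 for the two intervals.
With no interference, expected double-crossover frequency = 0.080 × 0.220 = 0.01760.
Expected number = 0.01760 × 2564 = 45.13 ≈ 45.

45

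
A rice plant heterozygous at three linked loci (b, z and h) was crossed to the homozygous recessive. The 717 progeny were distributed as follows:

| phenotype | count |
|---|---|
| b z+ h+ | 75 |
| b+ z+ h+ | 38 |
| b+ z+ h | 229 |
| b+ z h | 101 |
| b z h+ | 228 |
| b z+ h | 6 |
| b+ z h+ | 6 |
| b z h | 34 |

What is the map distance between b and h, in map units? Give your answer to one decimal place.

The two most frequent reciprocal classes, b z h+ and b+ z+ h, are the parental types, so the F1 was b z h+ / b+ z+ h.
The two rarest classes, b+ z h+ and b z+ h, are the double crossovers. Comparing them with the parentals, only the b allele has switched, so b is the middle locus and the order is h – b – z.
Crossovers in the h–b interval produce the single-crossover classes b z h and b+ z+ h+ (34 + 38 = 72) plus the double crossovers (12).
RF(h–b) = (72 + 12) / 717 = 84/717 = 0.1172 → 11.7 map units.

11.7 map units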